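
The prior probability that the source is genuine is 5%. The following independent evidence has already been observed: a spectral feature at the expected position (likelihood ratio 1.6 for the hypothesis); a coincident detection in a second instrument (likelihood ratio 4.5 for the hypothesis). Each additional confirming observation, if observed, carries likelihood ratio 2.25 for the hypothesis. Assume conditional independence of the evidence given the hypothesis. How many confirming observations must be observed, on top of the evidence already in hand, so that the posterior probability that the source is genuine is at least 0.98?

6

Prior odds = 0.05/0.95 = 1/19.
Combined Bayes factor of the evidence already in hand = 1.6 × 4.5 = 7.2.
Odds after that evidence = (1/19) × 7.2 = 36/95.
Target odds = 0.98/0.02 = 49.
Need 2.25ⁿ ≥ 49 ÷ (36/95) = 4655/36.
2.25⁵ = 59049/1024 falls short of 4655/36 but 2.25⁶ = 531441/4096 reaches it, so n = 6.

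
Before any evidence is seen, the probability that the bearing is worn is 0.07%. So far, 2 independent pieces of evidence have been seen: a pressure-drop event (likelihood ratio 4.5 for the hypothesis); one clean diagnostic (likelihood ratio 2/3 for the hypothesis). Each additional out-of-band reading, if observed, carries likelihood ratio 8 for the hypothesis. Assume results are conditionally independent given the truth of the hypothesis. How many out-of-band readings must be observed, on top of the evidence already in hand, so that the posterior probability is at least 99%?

Prior odds = 0.0007/0.9993 = 7/9993.
Combined Bayes factor of the evidence already in hand = 4.5 × (2/3) = 3.
Odds after that evidence = (7/9993) × 3 = 7/3331.
Target odds = 0.99/0.01 = 99.
Need 8ⁿ ≥ 99 ÷ (7/3331) = 329769/7.
8⁵ = 32768 falls short of 329769/7 but 8⁶ = 262144 reaches it, so n = 6.

6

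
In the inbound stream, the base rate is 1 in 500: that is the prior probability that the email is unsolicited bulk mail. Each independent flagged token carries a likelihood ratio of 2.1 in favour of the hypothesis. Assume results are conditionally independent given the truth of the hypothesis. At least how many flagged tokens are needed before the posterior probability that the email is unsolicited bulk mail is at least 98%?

Prior odds = 0.002/0.998 = 1/499.
Likelihood ratio per flagged token = 2.1.
Target posterior odds = 0.98/0.02 = 49.
Require 2.1ⁿ ≥ 49 ÷ (1/499) = 24451.
2.1¹³ ≈15447.2 falls short of 24451 but 2.1¹⁴ ≈32439.2 reaches it, so n = 14.

14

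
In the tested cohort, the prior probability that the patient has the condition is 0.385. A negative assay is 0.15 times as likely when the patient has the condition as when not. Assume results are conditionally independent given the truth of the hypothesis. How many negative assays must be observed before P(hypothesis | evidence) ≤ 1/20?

Prior odds = 0.385/0.615 = 77/123.
Likelihood ratio per negative assay = 0.15.
Target posterior odds = 0.05/0.95 = 1/19.
Need (77/123) × 0.15ⁿ ≤ 1/19, i.e. 0.15ⁿ ≤ 123/1463.
0.15¹ = 0.15 is still above 123/1463 but 0.15² = 0.0225 is at or below it, so n = 2.

2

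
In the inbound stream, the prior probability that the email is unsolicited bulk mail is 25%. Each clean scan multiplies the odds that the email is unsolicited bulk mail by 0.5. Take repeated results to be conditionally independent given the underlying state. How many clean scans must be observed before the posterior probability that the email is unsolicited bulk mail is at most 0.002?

8

Prior odds = 0.25/0.75 = 1/3.
Likelihood ratio per clean scan = 0.5.
Target posterior odds = 0.002/0.998 = 1/499.
Need (1/3) × 0.5ⁿ ≤ 1/499, i.e. 0.5ⁿ ≤ 3/499.
0.5⁷ = 0.0078125 is still above 3/499 but 0.5⁸ = 0.00390625 is at or below it, so n = 8.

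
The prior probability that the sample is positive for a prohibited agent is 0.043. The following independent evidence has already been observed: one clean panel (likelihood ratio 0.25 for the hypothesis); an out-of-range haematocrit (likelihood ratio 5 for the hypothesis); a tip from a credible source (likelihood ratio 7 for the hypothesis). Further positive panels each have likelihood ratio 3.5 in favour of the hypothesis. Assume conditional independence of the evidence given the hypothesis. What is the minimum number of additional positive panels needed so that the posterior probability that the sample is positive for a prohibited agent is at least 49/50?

Prior odds = 0.043/0.957 = 43/957.
Combined Bayes factor of the evidence already in hand = 0.25 × 5 × 7 = 8.75.
Odds after that evidence = (43/957) × 8.75 = 1505/3828.
Target odds = 0.98/0.02 = 49.
Need 3.5ⁿ ≥ 49 ÷ (1505/3828) = 26796/215.
3.5³ = 42.875 falls short of 26796/215 but 3.5⁴ = 150.0625 reaches it, so n = 4.

4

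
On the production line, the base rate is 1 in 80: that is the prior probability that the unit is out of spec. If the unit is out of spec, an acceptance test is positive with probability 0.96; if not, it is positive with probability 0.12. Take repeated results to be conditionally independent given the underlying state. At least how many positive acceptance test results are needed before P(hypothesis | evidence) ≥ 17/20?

Prior odds: 0.0125 ÷ 0.9875 = 1/79.
Likelihood ratio of a positive = 0.96/0.12 = 8.
Target posterior odds = 0.85/0.15 = 17/3.
Need (1/79) × 8ⁿ ≥ 17/3, i.e. 8ⁿ ≥ 1343/3.
8² = 64 falls short of 1343/3 but 8³ = 512 reaches it, so n = 3.

3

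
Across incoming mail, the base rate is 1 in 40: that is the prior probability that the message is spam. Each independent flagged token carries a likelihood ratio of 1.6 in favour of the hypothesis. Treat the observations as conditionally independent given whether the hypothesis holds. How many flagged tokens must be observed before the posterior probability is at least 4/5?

11

Prior odds = 0.025/0.975 = 1/39.
Likelihood ratio per flagged token = 1.6.
Target odds: 0.8 ÷ 0.2 = 4.
Require 1.6ⁿ ≥ 4 ÷ (1/39) = 156.
1.6¹⁰ ≈109.951 falls short of 156 but 1.6¹¹ ≈175.922 reaches it, so n = 11.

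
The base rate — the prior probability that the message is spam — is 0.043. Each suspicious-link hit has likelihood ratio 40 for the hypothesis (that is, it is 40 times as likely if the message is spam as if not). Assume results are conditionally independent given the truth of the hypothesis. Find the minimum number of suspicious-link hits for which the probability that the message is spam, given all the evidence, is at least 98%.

2

Prior odds = 0.043/0.957 = 43/957.
Likelihood ratio per suspicious-link hit = 40.
Target odds: 0.98 ÷ 0.02 = 49.
Require 40ⁿ ≥ 49 ÷ (43/957) = 46893/43.
40¹ = 40 falls short of 46893/43 but 40² = 1600 reaches it, so n = 2.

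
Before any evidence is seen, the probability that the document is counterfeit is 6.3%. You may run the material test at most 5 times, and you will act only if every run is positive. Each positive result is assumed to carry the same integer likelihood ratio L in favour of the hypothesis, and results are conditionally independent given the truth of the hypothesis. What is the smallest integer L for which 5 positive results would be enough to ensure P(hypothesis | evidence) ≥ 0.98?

Prior odds = 0.063/0.937 = 63/937.
Target odds = 0.98/0.02 = 49.
Need L⁵ ≥ 49 ÷ (63/937) = 6559/9.
3⁵ = 243 < 6559/9 ≤ 1024 = 4⁵, so L = 4.

4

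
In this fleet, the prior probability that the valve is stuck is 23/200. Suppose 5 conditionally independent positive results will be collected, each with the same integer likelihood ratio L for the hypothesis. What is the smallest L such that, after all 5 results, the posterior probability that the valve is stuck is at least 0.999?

Prior odds = 0.115/0.885 = 23/177.
Target odds = 0.999/0.001 = 999.
Need L⁵ ≥ 999 ÷ (23/177) = 176823/23.
5⁵ = 3125 < 176823/23 ≤ 7776 = 6⁵, so L = 6.

6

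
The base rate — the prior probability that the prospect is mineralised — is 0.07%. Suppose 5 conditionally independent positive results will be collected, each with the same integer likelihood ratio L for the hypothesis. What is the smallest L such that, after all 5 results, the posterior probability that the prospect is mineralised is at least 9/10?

Prior odds = 0.0007/0.9993 = 7/9993.
Target odds = 0.9/0.1 = 9.
Need L⁵ ≥ 9 ÷ (7/9993) = 89937/7.
6⁵ = 7776 < 89937/7 ≤ 16807 = 7⁵, so L = 7.

7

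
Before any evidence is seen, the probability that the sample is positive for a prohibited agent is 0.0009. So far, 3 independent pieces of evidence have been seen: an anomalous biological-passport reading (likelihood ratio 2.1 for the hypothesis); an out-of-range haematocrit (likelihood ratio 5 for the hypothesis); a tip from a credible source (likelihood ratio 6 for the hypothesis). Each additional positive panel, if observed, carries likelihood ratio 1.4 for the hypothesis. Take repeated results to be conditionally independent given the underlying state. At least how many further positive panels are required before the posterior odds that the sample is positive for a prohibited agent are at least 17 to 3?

Prior odds = 0.0009/0.9991 = 9/9991.
Combined Bayes factor of the evidence already in hand = 2.1 × 5 × 6 = 63.
Odds after that evidence = (9/9991) × 63 = 567/9991.
Target odds = 17/3.
Need 1.4ⁿ ≥ 17/3 ÷ (567/9991) = 169847/1701.
1.4¹³ ≈79.3715 falls short of 169847/1701 but 1.4¹⁴ ≈111.12 reaches it, so n = 14.

14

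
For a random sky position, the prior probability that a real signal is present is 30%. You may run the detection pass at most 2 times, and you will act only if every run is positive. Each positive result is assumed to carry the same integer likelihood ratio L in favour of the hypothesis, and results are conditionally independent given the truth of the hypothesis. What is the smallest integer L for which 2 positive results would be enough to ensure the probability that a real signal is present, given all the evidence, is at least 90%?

Prior odds = 0.3/0.7 = 3/7.
Target odds = 0.9/0.1 = 9.
Need L² ≥ 9 ÷ (3/7) = 21.
4² = 16 < 21 ≤ 25 = 5², so L = 5.

5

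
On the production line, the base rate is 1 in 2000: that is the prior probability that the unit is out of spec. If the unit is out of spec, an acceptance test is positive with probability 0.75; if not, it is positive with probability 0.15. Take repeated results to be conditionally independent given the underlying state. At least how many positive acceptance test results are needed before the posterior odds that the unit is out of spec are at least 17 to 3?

6

Prior odds: 0.0005 ÷ 0.9995 = 1/1999.
Likelihood ratio of a positive = 0.75/0.15 = 5.
Target odds = 17/3.
Need (1/1999) × 5ⁿ ≥ 17/3, i.e. 5ⁿ ≥ 33983/3.
5⁵ = 3125 falls short of 33983/3 but 5⁶ = 15625 reaches it, so n = 6.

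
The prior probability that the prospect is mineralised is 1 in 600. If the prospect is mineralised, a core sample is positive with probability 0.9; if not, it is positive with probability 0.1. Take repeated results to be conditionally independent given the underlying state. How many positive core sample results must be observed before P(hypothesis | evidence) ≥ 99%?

Prior odds = (1/600)/(599/600) = 1/599.
Likelihood ratio of a positive = 0.9/0.1 = 9.
Target odds: 0.99 ÷ 0.01 = 99.
Require 9ⁿ ≥ 99 ÷ (1/599) = 59301.
9⁵ = 59049 falls short of 59301 but 9⁶ = 531441 reaches it, so n = 6.

6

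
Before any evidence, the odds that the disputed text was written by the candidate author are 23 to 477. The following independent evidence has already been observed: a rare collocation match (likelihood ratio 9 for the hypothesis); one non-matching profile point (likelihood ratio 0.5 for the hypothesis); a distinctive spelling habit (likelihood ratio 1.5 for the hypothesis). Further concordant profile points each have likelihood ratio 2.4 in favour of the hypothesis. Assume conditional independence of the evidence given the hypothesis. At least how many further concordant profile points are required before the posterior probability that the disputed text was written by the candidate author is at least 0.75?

3

Prior odds = 23/477.
Combined Bayes factor of the evidence already in hand = 9 × 0.5 × 1.5 = 6.75.
Odds after that evidence = (23/477) × 6.75 = 69/212.
Target odds = 0.75/0.25 = 3.
Need 2.4ⁿ ≥ 3 ÷ (69/212) = 212/23.
2.4² = 5.76 falls short of 212/23 but 2.4³ = 13.824 reaches it, so n = 3.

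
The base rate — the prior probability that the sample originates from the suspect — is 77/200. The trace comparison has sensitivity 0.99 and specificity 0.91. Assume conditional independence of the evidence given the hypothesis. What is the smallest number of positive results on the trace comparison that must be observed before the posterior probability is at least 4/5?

Prior odds: 0.385 ÷ 0.615 = 77/123.
False-positive rate = 1 − 0.91 = 0.09; likelihood ratio of a positive = 0.99/0.09 = 11.
Target odds: 0.8 ÷ 0.2 = 4.
Require 11ⁿ ≥ 4 ÷ (77/123) = 492/77.
11¹ = 11, which meets the required 492/77; so n = 1.

1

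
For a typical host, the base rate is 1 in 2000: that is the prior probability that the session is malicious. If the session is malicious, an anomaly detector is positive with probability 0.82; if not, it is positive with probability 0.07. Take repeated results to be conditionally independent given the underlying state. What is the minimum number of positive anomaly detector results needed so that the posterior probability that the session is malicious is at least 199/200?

Prior odds: 0.0005 ÷ 0.9995 = 1/1999.
Likelihood ratio of a positive = 0.82/0.07 = 82/7.
Target posterior odds = 0.995/0.005 = 199.
Require (82/7)ⁿ ≥ 199 ÷ (1/1999) = 397801.
(82/7)⁵ ≈220587 falls short of 397801 but (82/7)⁶ ≈2.58401e+06 reaches it, so n = 6.

6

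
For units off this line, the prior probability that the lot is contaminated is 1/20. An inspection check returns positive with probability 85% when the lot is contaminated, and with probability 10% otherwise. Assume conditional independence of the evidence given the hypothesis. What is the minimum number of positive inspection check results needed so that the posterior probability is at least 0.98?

4

Prior odds: 0.05 ÷ 0.95 = 1/19.
Likelihood ratio of a positive result = 0.85/0.1 = 8.5.
Target posterior odds = 0.98/0.02 = 49.
Require 8.5ⁿ ≥ 49 ÷ (1/19) = 931.
8.5³ = 614.125 falls short of 931 but 8.5⁴ = 5220.0625 reaches it, so n = 4.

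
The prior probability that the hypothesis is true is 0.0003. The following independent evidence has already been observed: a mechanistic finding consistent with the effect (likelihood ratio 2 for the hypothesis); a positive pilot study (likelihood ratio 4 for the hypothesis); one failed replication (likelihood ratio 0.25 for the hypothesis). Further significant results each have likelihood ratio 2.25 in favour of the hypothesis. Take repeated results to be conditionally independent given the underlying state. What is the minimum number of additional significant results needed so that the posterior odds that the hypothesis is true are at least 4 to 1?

11

Prior odds = 0.0003/0.9997 = 3/9997.
Combined Bayes factor of the evidence already in hand = 2 × 4 × 0.25 = 2.
Odds after that evidence = (3/9997) × 2 = 6/9997.
Target odds = 4.
Need 2.25ⁿ ≥ 4 ÷ (6/9997) = 19994/3.
2.25¹⁰ ≈3325.26 falls short of 19994/3 but 2.25¹¹ ≈7481.83 reaches it, so n = 11.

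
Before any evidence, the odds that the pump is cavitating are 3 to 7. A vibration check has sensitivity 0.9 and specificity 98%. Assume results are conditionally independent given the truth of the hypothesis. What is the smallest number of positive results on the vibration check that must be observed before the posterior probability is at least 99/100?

Prior odds = 3/7.
False-positive rate = 1 − 0.98 = 0.02; likelihood ratio of a positive = 0.9/0.02 = 45.
Target posterior odds = 0.99/0.01 = 99.
Require 45ⁿ ≥ 99 ÷ (3/7) = 231.
45¹ = 45 falls short of 231 but 45² = 2025 reaches it, so n = 2.

2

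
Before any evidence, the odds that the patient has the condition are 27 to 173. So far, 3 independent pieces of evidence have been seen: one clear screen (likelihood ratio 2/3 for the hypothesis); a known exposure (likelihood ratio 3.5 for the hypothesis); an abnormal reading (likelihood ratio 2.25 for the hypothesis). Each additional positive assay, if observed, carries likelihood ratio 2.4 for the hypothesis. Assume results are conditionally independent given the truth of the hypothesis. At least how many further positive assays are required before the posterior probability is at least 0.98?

5

Prior odds = 27/173.
Combined Bayes factor of the evidence already in hand = (2/3) × 3.5 × 2.25 = 5.25.
Odds after that evidence = (27/173) × 5.25 = 567/692.
Target odds = 0.98/0.02 = 49.
Need 2.4ⁿ ≥ 49 ÷ (567/692) = 4844/81.
2.4⁴ = 33.1776 falls short of 4844/81 but 2.4⁵ = 79.62624 reaches it, so n = 5.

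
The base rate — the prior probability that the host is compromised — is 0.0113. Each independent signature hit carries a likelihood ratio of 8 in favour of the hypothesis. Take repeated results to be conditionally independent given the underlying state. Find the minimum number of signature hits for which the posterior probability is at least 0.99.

5

Prior odds: 0.0113 ÷ 0.9887 = 113/9887.
Likelihood ratio per signature hit = 8.
Target odds: 0.99 ÷ 0.01 = 99.
Need (113/9887) × 8ⁿ ≥ 99, i.e. 8ⁿ ≥ 978813/113.
8⁴ = 4096 falls short of 978813/113 but 8⁵ = 32768 reaches it, so n = 5.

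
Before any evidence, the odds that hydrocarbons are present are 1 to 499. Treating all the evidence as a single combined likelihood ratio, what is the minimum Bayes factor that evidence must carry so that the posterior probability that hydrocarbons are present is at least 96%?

11976

Prior odds = 1/499.
Target odds = 0.96/0.04 = 24.
Required Bayes factor = 24 ÷ (1/499) = 11976.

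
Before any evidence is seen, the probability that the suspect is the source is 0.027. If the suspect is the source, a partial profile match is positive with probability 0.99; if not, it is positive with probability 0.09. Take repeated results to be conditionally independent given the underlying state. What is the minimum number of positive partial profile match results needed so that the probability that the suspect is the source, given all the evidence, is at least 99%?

4

Prior odds = 0.027/0.973 = 27/973.
Likelihood ratio of a positive = 0.99/0.09 = 11.
Target posterior odds = 0.99/0.01 = 99.
Need (27/973) × 11ⁿ ≥ 99, i.e. 11ⁿ ≥ 10703/3.
11³ = 1331 falls short of 10703/3 but 11⁴ = 14641 reaches it, so n = 4.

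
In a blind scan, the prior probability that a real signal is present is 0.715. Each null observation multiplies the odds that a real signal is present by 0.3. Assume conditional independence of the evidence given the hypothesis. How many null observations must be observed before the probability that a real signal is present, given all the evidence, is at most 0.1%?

Prior odds: 0.715 ÷ 0.285 = 143/57.
Likelihood ratio per null observation = 0.3.
Target posterior odds = 0.001/0.999 = 1/999.
Require 0.3ⁿ ≤ 1/999 ÷ (143/57) = 19/47619.
0.3⁶ = 729/1000000 is still above 19/47619 but 0.3⁷ = 2187/10000000 is at or below it, so n = 7.

7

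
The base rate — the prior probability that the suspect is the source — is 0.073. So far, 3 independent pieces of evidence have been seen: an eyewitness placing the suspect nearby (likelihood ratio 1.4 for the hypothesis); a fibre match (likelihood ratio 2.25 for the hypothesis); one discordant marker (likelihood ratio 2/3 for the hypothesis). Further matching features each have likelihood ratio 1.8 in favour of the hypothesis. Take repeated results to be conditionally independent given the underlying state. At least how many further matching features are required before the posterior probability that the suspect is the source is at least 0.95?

9

Prior odds = 0.073/0.927 = 73/927.
Combined Bayes factor of the evidence already in hand = 1.4 × 2.25 × (2/3) = 2.1.
Odds after that evidence = (73/927) × 2.1 = 511/3090.
Target odds = 0.95/0.05 = 19.
Need 1.8ⁿ ≥ 19 ÷ (511/3090) = 58710/511.
1.8⁸ = 43046721/390625 falls short of 58710/511 but 1.8⁹ = 387420489/1953125 reaches it, so n = 9.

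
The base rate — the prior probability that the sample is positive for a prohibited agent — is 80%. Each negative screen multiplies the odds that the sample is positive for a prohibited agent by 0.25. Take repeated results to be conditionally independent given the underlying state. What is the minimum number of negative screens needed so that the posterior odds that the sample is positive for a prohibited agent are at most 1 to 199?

Prior odds = 0.8/0.2 = 4.
Likelihood ratio per negative screen = 0.25.
Target odds = 1/199.
Require 0.25ⁿ ≤ 1/199 ÷ 4 = 1/796.
0.25⁴ = 0.00390625 is still above 1/796 but 0.25⁵ = 1/1024 is at or below it, so n = 5.

5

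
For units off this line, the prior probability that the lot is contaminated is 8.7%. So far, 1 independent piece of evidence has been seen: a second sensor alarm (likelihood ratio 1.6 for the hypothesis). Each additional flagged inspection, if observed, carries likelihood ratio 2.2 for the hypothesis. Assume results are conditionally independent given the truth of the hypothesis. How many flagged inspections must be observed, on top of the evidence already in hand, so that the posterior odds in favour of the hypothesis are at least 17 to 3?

5

Prior odds = 0.087/0.913 = 87/913.
Bayes factor of the evidence already in hand = 1.6.
Odds after that evidence = (87/913) × 1.6 = 696/4565.
Target odds = 17/3.
Need 2.2ⁿ ≥ 17/3 ÷ (696/4565) = 77605/2088.
2.2⁴ = 23.4256 falls short of 77605/2088 but 2.2⁵ = 51.53632 reaches it, so n = 5.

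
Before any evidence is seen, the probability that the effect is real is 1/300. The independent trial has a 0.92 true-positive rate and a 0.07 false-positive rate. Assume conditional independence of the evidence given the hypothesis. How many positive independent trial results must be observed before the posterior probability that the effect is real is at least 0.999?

Prior odds = (1/300)/(299/300) = 1/299.
Likelihood ratio of a positive result = 0.92/0.07 = 92/7.
Target odds: 0.999 ÷ 0.001 = 999.
Need (1/299) × (92/7)ⁿ ≥ 999, i.e. (92/7)ⁿ ≥ 298701.
(92/7)⁴ = 71639296/2401 falls short of 298701 but (92/7)⁵ ≈392147 reaches it, so n = 5.

5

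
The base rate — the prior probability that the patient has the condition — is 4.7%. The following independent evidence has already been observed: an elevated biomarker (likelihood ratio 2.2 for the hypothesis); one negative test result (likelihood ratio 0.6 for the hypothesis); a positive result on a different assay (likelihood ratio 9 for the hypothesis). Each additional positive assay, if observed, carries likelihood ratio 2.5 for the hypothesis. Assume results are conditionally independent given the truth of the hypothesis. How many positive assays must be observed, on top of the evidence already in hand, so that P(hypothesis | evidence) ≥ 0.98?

Prior odds = 0.047/0.953 = 47/953.
Combined Bayes factor of the evidence already in hand = 2.2 × 0.6 × 9 = 11.88.
Odds after that evidence = (47/953) × 11.88 = 13959/23825.
Target odds = 0.98/0.02 = 49.
Need 2.5ⁿ ≥ 49 ÷ (13959/23825) = 1167425/13959.
2.5⁴ = 39.0625 falls short of 1167425/13959 but 2.5⁵ = 97.65625 reaches it, so n = 5.

5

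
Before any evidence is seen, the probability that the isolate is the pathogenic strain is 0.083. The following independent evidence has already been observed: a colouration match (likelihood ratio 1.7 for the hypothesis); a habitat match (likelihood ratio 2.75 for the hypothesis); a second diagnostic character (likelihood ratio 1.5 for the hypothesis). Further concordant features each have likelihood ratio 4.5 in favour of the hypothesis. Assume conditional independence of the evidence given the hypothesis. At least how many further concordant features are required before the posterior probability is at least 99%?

4

Prior odds = 0.083/0.917 = 83/917.
Combined Bayes factor of the evidence already in hand = 1.7 × 2.75 × 1.5 = 7.0125.
Odds after that evidence = (83/917) × 7.0125 = 46563/73360.
Target odds = 0.99/0.01 = 99.
Need 4.5ⁿ ≥ 99 ÷ (46563/73360) = 220080/1411.
4.5³ = 91.125 falls short of 220080/1411 but 4.5⁴ = 410.0625 reaches it, so n = 4.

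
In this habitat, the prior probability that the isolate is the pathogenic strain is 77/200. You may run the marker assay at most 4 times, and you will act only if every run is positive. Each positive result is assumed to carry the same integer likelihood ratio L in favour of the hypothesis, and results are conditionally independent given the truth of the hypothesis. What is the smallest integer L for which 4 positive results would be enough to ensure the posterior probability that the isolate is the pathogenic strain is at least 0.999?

7

Prior odds = 0.385/0.615 = 77/123.
Target odds = 0.999/0.001 = 999.
Need L⁴ ≥ 999 ÷ (77/123) = 122877/77.
6⁴ = 1296 < 122877/77 ≤ 2401 = 7⁴, so L = 7.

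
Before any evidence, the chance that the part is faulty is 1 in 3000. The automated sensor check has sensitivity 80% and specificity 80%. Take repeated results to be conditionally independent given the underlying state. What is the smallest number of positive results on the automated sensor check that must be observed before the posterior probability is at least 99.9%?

11

Prior odds: (1/3000) ÷ (2999/3000) = 1/2999.
False-positive rate = 1 − 0.8 = 0.2; likelihood ratio of a positive = 0.8/0.2 = 4.
Target odds: 0.999 ÷ 0.001 = 999.
Need (1/2999) × 4ⁿ ≥ 999, i.e. 4ⁿ ≥ 2996001.
4¹⁰ = 1048576 falls short of 2996001 but 4¹¹ = 4194304 reaches it, so n = 11.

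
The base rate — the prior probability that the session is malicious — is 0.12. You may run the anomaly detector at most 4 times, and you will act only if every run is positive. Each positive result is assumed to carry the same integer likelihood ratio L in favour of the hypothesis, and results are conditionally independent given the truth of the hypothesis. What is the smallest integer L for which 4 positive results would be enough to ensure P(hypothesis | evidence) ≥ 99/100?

Prior odds = 0.12/0.88 = 3/22.
Target odds = 0.99/0.01 = 99.
Need L⁴ ≥ 99 ÷ (3/22) = 726.
5⁴ = 625 < 726 ≤ 1296 = 6⁴, so L = 6.

6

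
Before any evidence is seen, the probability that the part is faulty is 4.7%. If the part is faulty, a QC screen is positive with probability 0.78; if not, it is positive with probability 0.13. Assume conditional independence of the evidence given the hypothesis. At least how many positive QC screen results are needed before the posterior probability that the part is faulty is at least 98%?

4

Prior odds: 0.047 ÷ 0.953 = 47/953.
Likelihood ratio of a positive = 0.78/0.13 = 6.
Target posterior odds = 0.98/0.02 = 49.
Need (47/953) × 6ⁿ ≥ 49, i.e. 6ⁿ ≥ 46697/47.
6³ = 216 falls short of 46697/47 but 6⁴ = 1296 reaches it, so n = 4.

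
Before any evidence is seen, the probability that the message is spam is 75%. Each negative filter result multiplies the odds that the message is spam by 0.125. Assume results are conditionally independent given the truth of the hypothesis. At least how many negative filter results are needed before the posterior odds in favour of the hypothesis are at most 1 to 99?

3

Prior odds: 0.75 ÷ 0.25 = 3.
Likelihood ratio per negative filter result = 0.125.
Target odds = 1/99.
Need 3 × 0.125ⁿ ≤ 1/99, i.e. 0.125ⁿ ≤ 1/297.
0.125² = 0.015625 is still above 1/297 but 0.125³ = 0.001953125 is at or below it, so n = 3.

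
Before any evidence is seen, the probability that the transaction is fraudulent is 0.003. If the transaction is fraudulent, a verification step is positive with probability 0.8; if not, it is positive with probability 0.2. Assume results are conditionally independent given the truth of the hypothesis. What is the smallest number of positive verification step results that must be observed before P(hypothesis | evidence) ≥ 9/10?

6

Prior odds = 0.003/0.997 = 3/997.
Likelihood ratio of a positive = 0.8/0.2 = 4.
Target posterior odds = 0.9/0.1 = 9.
Need (3/997) × 4ⁿ ≥ 9, i.e. 4ⁿ ≥ 2991.
4⁵ = 1024 falls short of 2991 but 4⁶ = 4096 reaches it, so n = 6.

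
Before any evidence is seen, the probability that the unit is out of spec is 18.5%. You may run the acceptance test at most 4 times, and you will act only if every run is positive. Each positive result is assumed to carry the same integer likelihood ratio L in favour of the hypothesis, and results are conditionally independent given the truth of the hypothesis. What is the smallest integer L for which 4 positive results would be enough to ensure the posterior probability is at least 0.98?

Prior odds = 0.185/0.815 = 37/163.
Target odds = 0.98/0.02 = 49.
Need L⁴ ≥ 49 ÷ (37/163) = 7987/37.
3⁴ = 81 < 7987/37 ≤ 256 = 4⁴, so L = 4.

4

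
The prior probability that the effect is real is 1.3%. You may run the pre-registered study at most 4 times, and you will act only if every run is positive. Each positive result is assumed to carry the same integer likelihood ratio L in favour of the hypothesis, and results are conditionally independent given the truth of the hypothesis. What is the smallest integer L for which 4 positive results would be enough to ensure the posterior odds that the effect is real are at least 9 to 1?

6

Prior odds = 0.013/0.987 = 13/987.
Target odds = 9.
Need L⁴ ≥ 9 ÷ (13/987) = 8883/13.
5⁴ = 625 < 8883/13 ≤ 1296 = 6⁴, so L = 6.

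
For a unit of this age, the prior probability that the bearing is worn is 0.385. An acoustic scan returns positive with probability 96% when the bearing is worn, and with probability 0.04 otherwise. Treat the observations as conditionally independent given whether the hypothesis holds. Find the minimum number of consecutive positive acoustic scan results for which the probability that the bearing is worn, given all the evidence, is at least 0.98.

2

Prior odds = 0.385/0.615 = 77/123.
Likelihood ratio of a positive result = 0.96/0.04 = 24.
Target odds: 0.98 ÷ 0.02 = 49.
Need (77/123) × 24ⁿ ≥ 49, i.e. 24ⁿ ≥ 861/11.
24¹ = 24 falls short of 861/11 but 24² = 576 reaches it, so n = 2.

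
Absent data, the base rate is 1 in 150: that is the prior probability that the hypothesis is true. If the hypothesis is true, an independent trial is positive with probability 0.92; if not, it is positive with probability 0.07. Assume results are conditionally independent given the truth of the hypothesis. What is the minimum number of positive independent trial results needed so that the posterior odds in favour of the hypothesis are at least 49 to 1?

4

Prior odds: (1/150) ÷ (149/150) = 1/149.
Likelihood ratio of a positive = 0.92/0.07 = 92/7.
Target odds = 49.
Require (92/7)ⁿ ≥ 49 ÷ (1/149) = 7301.
(92/7)³ = 778688/343 falls short of 7301 but (92/7)⁴ = 71639296/2401 reaches it, so n = 4.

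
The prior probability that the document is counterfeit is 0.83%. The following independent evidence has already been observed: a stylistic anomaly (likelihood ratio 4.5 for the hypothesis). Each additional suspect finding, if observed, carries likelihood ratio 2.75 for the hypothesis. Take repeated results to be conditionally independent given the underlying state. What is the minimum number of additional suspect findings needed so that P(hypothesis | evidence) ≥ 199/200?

Prior odds = 0.0083/0.9917 = 83/9917.
Bayes factor of the evidence already in hand = 4.5.
Odds after that evidence = (83/9917) × 4.5 = 747/19834.
Target odds = 0.995/0.005 = 199.
Need 2.75ⁿ ≥ 199 ÷ (747/19834) = 3946966/747.
2.75⁸ = 214358881/65536 falls short of 3946966/747 but 2.75⁹ ≈8994.86 reaches it, so n = 9.

9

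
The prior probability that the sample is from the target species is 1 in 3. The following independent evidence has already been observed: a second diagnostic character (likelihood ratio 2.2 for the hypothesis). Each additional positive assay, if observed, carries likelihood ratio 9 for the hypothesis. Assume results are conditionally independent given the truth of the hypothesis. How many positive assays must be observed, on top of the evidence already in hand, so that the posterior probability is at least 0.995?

3

Prior odds = (1/3)/(2/3) = 0.5.
Bayes factor of the evidence already in hand = 2.2.
Odds after that evidence = 0.5 × 2.2 = 1.1.
Target odds = 0.995/0.005 = 199.
Need 9ⁿ ≥ 199 ÷ 1.1 = 1990/11.
9² = 81 falls short of 1990/11 but 9³ = 729 reaches it, so n = 3.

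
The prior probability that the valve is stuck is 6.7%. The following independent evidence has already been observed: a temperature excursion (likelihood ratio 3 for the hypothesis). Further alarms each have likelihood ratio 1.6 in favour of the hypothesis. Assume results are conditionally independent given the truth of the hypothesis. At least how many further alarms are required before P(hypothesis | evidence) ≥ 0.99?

14

Prior odds = 0.067/0.933 = 67/933.
Bayes factor of the evidence already in hand = 3.
Odds after that evidence = (67/933) × 3 = 67/311.
Target odds = 0.99/0.01 = 99.
Need 1.6ⁿ ≥ 99 ÷ (67/311) = 30789/67.
1.6¹³ ≈450.36 falls short of 30789/67 but 1.6¹⁴ ≈720.576 reaches it, so n = 14.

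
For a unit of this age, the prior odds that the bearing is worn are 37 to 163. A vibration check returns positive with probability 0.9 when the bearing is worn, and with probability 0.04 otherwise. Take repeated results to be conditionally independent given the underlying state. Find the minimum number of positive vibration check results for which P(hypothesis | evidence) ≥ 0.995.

Prior odds = 37/163.
Likelihood ratio of a positive result = 0.9/0.04 = 22.5.
Target odds: 0.995 ÷ 0.005 = 199.
Require 22.5ⁿ ≥ 199 ÷ (37/163) = 32437/37.
22.5² = 506.25 falls short of 32437/37 but 22.5³ = 11390.625 reaches it, so n = 3.

3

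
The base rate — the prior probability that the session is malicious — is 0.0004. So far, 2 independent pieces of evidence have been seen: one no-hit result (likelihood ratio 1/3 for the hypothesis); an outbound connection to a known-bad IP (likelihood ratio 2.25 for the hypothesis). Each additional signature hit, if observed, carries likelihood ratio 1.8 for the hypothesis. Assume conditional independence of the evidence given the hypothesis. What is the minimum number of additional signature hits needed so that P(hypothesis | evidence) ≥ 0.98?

Prior odds = 0.0004/0.9996 = 1/2499.
Combined Bayes factor of the evidence already in hand = (1/3) × 2.25 = 0.75.
Odds after that evidence = (1/2499) × 0.75 = 1/3332.
Target odds = 0.98/0.02 = 49.
Need 1.8ⁿ ≥ 49 ÷ (1/3332) = 163268.
1.8²⁰ ≈127482 falls short of 163268 but 1.8²¹ ≈229468 reaches it, so n = 21.

21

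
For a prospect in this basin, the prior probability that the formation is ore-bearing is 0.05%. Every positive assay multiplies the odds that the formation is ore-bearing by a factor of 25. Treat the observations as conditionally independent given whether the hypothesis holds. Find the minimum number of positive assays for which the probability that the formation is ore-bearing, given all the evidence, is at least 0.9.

Prior odds: 0.0005 ÷ 0.9995 = 1/1999.
Likelihood ratio per positive assay = 25.
Target odds: 0.9 ÷ 0.1 = 9.
Need (1/1999) × 25ⁿ ≥ 9, i.e. 25ⁿ ≥ 17991.
25³ = 15625 falls short of 17991 but 25⁴ = 390625 reaches it, so n = 4.

4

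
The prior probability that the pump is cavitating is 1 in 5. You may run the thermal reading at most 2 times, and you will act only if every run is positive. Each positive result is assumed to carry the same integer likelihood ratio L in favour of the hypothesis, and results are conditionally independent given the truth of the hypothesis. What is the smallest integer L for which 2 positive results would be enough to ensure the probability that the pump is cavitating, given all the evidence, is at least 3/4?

4

Prior odds = 0.2/0.8 = 0.25.
Target odds = 0.75/0.25 = 3.
Need L² ≥ 3 ÷ 0.25 = 12.
3² = 9 < 12 ≤ 16 = 4², so L = 4.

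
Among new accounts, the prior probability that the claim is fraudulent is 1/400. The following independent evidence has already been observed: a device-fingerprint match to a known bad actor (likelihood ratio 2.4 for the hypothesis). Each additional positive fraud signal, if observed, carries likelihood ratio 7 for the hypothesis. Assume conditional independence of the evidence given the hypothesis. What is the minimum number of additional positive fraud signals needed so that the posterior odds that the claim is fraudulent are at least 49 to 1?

Prior odds = 0.0025/0.9975 = 1/399.
Bayes factor of the evidence already in hand = 2.4.
Odds after that evidence = (1/399) × 2.4 = 4/665.
Target odds = 49.
Need 7ⁿ ≥ 49 ÷ (4/665) = 8146.25.
7⁴ = 2401 falls short of 8146.25 but 7⁵ = 16807 reaches it, so n = 5.

5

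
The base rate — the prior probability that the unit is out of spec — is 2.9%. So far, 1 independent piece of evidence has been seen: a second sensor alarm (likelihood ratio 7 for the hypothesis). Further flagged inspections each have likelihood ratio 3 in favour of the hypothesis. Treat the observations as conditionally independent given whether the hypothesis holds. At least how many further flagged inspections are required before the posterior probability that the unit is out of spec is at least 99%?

Prior odds = 0.029/0.971 = 29/971.
Bayes factor of the evidence already in hand = 7.
Odds after that evidence = (29/971) × 7 = 203/971.
Target odds = 0.99/0.01 = 99.
Need 3ⁿ ≥ 99 ÷ (203/971) = 96129/203.
3⁵ = 243 falls short of 96129/203 but 3⁶ = 729 reaches it, so n = 6.

6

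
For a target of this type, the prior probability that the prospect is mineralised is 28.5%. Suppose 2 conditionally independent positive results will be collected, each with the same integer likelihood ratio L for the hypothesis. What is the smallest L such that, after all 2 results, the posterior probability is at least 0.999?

51

Prior odds = 0.285/0.715 = 57/143.
Target odds = 0.999/0.001 = 999.
Need L² ≥ 999 ÷ (57/143) = 47619/19.
50² = 2500 < 47619/19 ≤ 2601 = 51², so L = 51.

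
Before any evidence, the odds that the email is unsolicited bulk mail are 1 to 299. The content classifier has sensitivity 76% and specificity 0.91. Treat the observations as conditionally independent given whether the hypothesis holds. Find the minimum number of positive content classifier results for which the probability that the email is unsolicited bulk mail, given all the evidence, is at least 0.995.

6

Prior odds = 1/299.
False-positive rate = 1 − 0.91 = 0.09; likelihood ratio of a positive = 0.76/0.09 = 76/9.
Target posterior odds = 0.995/0.005 = 199.
Need (1/299) × (76/9)ⁿ ≥ 199, i.e. (76/9)ⁿ ≥ 59501.
(76/9)⁵ ≈42939.3 falls short of 59501 but (76/9)⁶ ≈362599 reaches it, so n = 6.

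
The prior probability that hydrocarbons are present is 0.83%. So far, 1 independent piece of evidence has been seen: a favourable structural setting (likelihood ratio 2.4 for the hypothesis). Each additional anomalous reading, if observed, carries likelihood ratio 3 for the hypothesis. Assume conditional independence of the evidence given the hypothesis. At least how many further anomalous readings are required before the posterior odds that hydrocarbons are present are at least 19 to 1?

Prior odds = 0.0083/0.9917 = 83/9917.
Bayes factor of the evidence already in hand = 2.4.
Odds after that evidence = (83/9917) × 2.4 = 996/49585.
Target odds = 19.
Need 3ⁿ ≥ 19 ÷ (996/49585) = 942115/996.
3⁶ = 729 falls short of 942115/996 but 3⁷ = 2187 reaches it, so n = 7.

7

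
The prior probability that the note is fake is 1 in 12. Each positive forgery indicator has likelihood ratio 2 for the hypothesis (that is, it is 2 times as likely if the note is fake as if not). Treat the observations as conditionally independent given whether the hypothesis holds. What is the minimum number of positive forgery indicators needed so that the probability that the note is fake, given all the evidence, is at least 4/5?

6

Prior odds: (1/12) ÷ (11/12) = 1/11.
Likelihood ratio per positive forgery indicator = 2.
Target odds: 0.8 ÷ 0.2 = 4.
Require 2ⁿ ≥ 4 ÷ (1/11) = 44.
2⁵ = 32 falls short of 44 but 2⁶ = 64 reaches it, so n = 6.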